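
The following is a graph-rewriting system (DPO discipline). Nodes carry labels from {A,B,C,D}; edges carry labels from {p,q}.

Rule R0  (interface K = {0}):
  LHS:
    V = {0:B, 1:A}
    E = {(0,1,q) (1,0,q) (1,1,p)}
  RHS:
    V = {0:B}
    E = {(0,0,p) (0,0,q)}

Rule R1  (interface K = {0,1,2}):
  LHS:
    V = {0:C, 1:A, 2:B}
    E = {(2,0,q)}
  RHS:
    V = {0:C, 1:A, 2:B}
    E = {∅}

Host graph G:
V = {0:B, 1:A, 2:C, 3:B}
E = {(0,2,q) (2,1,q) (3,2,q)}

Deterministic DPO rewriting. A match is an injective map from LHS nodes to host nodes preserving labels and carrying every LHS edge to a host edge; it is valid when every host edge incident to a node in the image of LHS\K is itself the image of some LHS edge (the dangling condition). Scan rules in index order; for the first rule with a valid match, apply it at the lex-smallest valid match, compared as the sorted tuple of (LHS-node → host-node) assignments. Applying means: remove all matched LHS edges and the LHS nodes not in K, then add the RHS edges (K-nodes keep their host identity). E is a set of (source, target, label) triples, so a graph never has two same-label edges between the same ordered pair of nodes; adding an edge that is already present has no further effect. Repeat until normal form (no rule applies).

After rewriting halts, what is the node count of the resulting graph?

initial: |V|=4 |E|=3  E = 0-q->2 2-q->1 3-q->2
step 1: apply R1 at {0↦2, 1↦1, 2↦0}  → |V|=4 |E|=2  E = 2-q->1 3-q->2
step 2: apply R1 at {0↦2, 1↦1, 2↦3}  → |V|=4 |E|=1  E = 2-q->1
normal form: no rule applies after step 2
NF nodes: {0:B, 1:A, 2:C, 3:B}

Answer: 4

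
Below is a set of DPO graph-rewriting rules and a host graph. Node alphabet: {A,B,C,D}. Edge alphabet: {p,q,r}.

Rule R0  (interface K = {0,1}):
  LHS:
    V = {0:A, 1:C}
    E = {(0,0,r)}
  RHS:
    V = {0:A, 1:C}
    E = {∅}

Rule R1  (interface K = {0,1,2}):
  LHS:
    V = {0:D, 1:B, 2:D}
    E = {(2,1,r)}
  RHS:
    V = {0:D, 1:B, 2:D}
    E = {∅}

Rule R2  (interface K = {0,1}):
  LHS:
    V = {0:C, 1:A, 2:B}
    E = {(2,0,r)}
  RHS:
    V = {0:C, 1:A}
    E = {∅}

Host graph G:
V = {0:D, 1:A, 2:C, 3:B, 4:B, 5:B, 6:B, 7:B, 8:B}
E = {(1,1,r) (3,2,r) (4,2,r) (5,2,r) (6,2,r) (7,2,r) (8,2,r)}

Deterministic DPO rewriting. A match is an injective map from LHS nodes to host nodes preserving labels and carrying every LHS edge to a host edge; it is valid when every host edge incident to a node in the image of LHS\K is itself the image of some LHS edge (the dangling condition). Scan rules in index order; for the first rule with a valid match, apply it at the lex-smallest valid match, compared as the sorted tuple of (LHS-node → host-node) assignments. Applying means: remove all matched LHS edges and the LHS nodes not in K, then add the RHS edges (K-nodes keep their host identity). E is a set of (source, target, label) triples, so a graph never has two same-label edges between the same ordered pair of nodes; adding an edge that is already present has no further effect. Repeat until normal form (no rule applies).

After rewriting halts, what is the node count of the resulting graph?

start.  V:9 E:7  edges: 1-r->1 3-r->2 4-r->2 5-r->2 6-r->2 7-r->2 8-r->2
1. fire R0 via {0↦1, 1↦2}  →  V:9 E:6  edges: 3-r->2 4-r->2 5-r->2 6-r->2 7-r->2 8-r->2
2. fire R2 via {0↦2, 1↦1, 2↦3}  →  V:8 E:5  edges: 4-r->2 5-r->2 6-r->2 7-r->2 8-r->2
3. fire R2 via {0↦2, 1↦1, 2↦4}  →  V:7 E:4  edges: 5-r->2 6-r->2 7-r->2 8-r->2
4. fire R2 via {0↦2, 1↦1, 2↦5}  →  V:6 E:3  edges: 6-r->2 7-r->2 8-r->2
5. fire R2 via {0↦2, 1↦1, 2↦6}  →  V:5 E:2  edges: 7-r->2 8-r->2
6. fire R2 via {0↦2, 1↦1, 2↦7}  →  V:4 E:1  edges: 8-r->2
7. fire R2 via {0↦2, 1↦1, 2↦8}  →  V:3 E:0  edges: ∅
halt: no rule applies after step 7
NF nodes: {0:D, 1:A, 2:C}

Answer: 3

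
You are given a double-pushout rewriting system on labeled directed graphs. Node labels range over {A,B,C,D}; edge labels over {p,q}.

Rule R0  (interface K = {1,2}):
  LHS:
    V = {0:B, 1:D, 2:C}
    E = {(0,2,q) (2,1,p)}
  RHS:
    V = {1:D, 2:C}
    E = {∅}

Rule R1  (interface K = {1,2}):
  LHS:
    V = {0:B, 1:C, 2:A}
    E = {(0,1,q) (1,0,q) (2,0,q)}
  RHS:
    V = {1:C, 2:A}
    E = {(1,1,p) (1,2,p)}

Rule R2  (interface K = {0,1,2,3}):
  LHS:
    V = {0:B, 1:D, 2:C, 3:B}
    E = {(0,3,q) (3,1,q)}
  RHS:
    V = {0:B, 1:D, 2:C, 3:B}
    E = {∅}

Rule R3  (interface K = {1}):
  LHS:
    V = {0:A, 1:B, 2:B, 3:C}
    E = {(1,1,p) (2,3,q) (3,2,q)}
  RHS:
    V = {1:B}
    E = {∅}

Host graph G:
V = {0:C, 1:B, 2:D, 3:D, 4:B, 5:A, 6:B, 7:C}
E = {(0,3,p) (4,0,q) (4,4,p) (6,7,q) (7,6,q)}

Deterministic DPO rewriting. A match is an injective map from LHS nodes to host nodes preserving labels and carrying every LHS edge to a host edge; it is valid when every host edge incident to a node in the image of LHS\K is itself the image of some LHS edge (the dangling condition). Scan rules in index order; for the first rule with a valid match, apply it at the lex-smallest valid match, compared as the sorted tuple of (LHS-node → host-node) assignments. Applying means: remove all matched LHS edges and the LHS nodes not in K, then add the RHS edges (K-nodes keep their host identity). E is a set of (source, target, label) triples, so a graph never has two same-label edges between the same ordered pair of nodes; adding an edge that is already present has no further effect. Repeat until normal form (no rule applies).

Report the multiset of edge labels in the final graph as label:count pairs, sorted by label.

start.  V:8 E:5  edges: 0-p->3 4-q->0 4-p->4 6-q->7 7-q->6
1. fire R3 via {0↦5, 1↦4, 2↦6, 3↦7}  →  V:5 E:2  edges: 0-p->3 4-q->0
2. fire R0 via {0↦4, 1↦3, 2↦0}  →  V:4 E:0  edges: ∅
final graph: no rule applies after step 2
NF edges: []

Answer: (no edges)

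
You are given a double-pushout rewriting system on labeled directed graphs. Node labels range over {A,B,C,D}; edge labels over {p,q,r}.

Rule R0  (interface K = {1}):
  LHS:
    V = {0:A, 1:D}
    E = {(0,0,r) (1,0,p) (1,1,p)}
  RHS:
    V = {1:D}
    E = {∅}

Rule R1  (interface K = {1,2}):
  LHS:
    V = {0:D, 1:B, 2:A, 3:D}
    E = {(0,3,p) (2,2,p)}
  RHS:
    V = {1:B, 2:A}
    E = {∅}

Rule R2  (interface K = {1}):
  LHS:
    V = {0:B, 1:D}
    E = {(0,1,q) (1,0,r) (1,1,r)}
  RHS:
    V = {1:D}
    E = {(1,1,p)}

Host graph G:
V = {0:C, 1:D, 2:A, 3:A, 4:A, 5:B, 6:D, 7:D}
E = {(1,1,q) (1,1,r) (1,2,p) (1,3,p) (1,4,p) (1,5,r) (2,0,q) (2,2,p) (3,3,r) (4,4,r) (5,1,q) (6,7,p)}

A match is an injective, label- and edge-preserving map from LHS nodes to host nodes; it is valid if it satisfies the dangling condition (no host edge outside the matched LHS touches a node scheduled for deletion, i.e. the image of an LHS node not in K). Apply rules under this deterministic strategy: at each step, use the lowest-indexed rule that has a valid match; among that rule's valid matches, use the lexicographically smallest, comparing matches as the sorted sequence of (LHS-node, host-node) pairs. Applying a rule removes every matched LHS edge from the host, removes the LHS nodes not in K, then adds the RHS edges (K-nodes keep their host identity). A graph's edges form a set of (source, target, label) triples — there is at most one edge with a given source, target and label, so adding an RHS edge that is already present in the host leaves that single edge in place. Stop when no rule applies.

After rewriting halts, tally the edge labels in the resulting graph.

start.  V:8 E:12  edges: 1-q->1 1-r->1 1-p->2 1-p->3 1-p->4 1-r->5 2-q->0 2-p->2 3-r->3 4-r->4 5-q->1 6-p->7
1. fire R1 via {0↦6, 1↦5, 2↦2, 3↦7}  →  V:6 E:10  edges: 1-q->1 1-r->1 1-p->2 1-p->3 1-p->4 1-r->5 2-q->0 3-r->3 4-r->4 5-q->1
2. fire R2 via {0↦5, 1↦1}  →  V:5 E:8  edges: 1-p->1 1-q->1 1-p->2 1-p->3 1-p->4 2-q->0 3-r->3 4-r->4
3. fire R0 via {0↦3, 1↦1}  →  V:4 E:5  edges: 1-q->1 1-p->2 1-p->4 2-q->0 4-r->4
final graph: no rule applies after step 3
NF edges: [(1, 1, 'q'), (1, 2, 'p'), (1, 4, 'p'), (2, 0, 'q'), (4, 4, 'r')]

Answer: p:2 q:2 r:1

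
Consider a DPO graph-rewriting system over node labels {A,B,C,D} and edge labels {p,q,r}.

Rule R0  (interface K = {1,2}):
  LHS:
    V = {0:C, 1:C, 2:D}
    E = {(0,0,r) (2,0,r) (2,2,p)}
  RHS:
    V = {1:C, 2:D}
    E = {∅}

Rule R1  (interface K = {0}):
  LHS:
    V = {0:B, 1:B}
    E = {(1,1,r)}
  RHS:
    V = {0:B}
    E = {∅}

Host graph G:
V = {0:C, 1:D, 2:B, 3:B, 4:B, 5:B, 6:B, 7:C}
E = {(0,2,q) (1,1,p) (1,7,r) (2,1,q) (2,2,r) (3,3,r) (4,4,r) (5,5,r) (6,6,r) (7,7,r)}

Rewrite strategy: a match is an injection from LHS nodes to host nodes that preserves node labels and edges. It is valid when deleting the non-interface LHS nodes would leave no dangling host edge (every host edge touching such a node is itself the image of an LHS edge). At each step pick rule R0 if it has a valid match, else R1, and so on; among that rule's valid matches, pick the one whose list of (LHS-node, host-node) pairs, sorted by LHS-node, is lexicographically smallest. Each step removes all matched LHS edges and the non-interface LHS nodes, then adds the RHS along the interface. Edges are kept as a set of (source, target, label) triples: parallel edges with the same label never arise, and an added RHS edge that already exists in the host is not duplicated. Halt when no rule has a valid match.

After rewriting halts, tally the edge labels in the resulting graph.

Answer: q:2 r:1

Derivation:
start.  V:8 E:10  edges: 0-q->2 1-p->1 1-r->7 2-q->1 2-r->2 3-r->3 4-r->4 5-r->5 6-r->6 7-r->7
1. fire R0 via {0↦7, 1↦0, 2↦1}  →  V:7 E:7  edges: 0-q->2 2-q->1 2-r->2 3-r->3 4-r->4 5-r->5 6-r->6
2. fire R1 via {0↦2, 1↦3}  →  V:6 E:6  edges: 0-q->2 2-q->1 2-r->2 4-r->4 5-r->5 6-r->6
3. fire R1 via {0↦2, 1↦4}  →  V:5 E:5  edges: 0-q->2 2-q->1 2-r->2 5-r->5 6-r->6
4. fire R1 via {0↦2, 1↦5}  →  V:4 E:4  edges: 0-q->2 2-q->1 2-r->2 6-r->6
5. fire R1 via {0↦2, 1↦6}  →  V:3 E:3  edges: 0-q->2 2-q->1 2-r->2
final graph: no rule applies after step 5
NF edges: [(0, 2, 'q'), (2, 1, 'q'), (2, 2, 'r')]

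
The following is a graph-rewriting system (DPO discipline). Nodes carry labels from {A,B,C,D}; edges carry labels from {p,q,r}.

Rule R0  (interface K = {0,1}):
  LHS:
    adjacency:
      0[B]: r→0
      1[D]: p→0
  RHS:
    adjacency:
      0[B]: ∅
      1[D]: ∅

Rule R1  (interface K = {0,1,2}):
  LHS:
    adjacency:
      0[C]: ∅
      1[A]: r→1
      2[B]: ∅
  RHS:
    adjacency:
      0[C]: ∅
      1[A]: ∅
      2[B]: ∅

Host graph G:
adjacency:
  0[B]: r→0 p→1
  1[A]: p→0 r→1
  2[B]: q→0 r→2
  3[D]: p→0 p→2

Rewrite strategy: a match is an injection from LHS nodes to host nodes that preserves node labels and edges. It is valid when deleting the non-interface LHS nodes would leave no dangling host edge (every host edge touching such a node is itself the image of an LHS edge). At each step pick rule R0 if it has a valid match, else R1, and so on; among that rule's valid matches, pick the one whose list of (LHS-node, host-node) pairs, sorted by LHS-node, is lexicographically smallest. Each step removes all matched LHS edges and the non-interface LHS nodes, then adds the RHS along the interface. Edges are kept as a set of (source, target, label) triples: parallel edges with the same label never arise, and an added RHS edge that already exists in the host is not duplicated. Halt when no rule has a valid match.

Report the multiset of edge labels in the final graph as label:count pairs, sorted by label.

initial: |V|=4 |E|=8  E = 0-r->0 0-p->1 1-p->0 1-r->1 2-q->0 2-r->2 3-p->0 3-p->2
step 1: apply R0 at {0↦0, 1↦3}  → |V|=4 |E|=6  E = 0-p->1 1-p->0 1-r->1 2-q->0 2-r->2 3-p->2
step 2: apply R0 at {0↦2, 1↦3}  → |V|=4 |E|=4  E = 0-p->1 1-p->0 1-r->1 2-q->0
final graph: no rule applies after step 2
NF edges: [(0, 1, 'p'), (1, 0, 'p'), (1, 1, 'r'), (2, 0, 'q')]

Answer: p:2 q:1 r:1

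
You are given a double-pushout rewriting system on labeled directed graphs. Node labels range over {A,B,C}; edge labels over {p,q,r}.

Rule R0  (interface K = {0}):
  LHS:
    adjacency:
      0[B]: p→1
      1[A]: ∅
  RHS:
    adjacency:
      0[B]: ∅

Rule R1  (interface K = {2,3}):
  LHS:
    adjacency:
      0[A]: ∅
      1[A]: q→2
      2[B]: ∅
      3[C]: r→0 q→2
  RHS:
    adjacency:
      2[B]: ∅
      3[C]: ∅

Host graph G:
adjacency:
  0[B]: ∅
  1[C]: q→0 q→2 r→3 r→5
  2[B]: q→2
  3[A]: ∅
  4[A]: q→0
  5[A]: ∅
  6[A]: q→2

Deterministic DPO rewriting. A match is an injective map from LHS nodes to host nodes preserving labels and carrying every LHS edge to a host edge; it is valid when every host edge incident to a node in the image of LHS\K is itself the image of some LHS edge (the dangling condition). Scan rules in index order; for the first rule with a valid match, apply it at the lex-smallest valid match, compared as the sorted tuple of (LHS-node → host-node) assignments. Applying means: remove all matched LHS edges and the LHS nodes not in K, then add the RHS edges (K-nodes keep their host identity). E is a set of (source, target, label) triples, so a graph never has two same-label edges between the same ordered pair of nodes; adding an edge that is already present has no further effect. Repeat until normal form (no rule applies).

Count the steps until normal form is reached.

[0] host  ⇒  7 nodes, 7 edges  {1-q->0 1-q->2 1-r->3 1-r->5 2-q->2 4-q->0 6-q->2}
[1] R1 @ {0↦3, 1↦4, 2↦0, 3↦1}  ⇒  5 nodes, 4 edges  {1-q->2 1-r->5 2-q->2 6-q->2}
[2] R1 @ {0↦5, 1↦6, 2↦2, 3↦1}  ⇒  3 nodes, 1 edges  {2-q->2}
halt: no rule applies after step 2

Answer: 2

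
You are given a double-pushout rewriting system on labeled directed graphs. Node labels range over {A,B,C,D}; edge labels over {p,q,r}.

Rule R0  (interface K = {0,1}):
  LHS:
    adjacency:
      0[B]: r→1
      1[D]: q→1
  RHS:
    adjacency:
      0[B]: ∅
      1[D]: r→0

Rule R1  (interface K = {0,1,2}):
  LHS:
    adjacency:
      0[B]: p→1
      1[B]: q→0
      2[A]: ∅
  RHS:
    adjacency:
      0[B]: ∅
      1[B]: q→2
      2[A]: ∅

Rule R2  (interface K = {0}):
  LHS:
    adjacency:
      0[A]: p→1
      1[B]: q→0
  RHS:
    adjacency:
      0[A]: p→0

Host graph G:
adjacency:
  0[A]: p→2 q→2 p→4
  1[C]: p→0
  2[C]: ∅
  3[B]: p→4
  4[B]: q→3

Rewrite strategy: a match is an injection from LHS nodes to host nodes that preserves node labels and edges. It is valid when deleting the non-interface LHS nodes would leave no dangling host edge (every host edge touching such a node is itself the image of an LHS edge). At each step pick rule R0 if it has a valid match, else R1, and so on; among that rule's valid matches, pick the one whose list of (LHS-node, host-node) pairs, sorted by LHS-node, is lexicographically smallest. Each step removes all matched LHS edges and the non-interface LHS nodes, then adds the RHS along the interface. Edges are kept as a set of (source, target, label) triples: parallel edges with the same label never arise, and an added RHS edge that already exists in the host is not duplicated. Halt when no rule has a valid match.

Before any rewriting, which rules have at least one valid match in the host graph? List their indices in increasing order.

R0: no valid match — LHS pattern not found
R1: 1 valid match — {0↦3, 1↦4, 2↦0}
R2: no valid match — LHS pattern not found

Answer: [R1]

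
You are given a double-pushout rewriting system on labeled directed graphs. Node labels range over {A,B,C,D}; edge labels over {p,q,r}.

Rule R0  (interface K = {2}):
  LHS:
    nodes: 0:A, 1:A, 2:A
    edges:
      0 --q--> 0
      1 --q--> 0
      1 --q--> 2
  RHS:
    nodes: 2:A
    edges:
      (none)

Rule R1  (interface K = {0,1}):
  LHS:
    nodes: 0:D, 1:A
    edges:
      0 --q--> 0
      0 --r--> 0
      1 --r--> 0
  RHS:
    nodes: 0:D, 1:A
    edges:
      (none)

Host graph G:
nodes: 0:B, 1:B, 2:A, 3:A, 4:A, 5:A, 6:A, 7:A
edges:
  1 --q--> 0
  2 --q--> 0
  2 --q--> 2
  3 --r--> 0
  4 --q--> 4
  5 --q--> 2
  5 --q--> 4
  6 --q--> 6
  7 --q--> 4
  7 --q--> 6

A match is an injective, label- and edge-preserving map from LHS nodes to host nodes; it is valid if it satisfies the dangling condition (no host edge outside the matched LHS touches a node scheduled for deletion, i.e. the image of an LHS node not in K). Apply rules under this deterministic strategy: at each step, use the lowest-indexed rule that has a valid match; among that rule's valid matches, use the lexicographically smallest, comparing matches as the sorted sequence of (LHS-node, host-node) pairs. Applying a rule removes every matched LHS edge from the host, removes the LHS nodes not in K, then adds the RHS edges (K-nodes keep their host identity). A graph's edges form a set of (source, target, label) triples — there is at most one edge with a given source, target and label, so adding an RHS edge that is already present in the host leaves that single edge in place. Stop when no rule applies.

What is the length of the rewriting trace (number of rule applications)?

Answer: 2

Rewrite trace:
start.  V:8 E:10  edges: 1-q->0 2-q->0 2-q->2 3-r->0 4-q->4 5-q->2 5-q->4 6-q->6 7-q->4 7-q->6
1. fire R0 via {0↦6, 1↦7, 2↦4}  →  V:6 E:7  edges: 1-q->0 2-q->0 2-q->2 3-r->0 4-q->4 5-q->2 5-q->4
2. fire R0 via {0↦4, 1↦5, 2↦2}  →  V:4 E:4  edges: 1-q->0 2-q->0 2-q->2 3-r->0
final graph: no rule applies after step 2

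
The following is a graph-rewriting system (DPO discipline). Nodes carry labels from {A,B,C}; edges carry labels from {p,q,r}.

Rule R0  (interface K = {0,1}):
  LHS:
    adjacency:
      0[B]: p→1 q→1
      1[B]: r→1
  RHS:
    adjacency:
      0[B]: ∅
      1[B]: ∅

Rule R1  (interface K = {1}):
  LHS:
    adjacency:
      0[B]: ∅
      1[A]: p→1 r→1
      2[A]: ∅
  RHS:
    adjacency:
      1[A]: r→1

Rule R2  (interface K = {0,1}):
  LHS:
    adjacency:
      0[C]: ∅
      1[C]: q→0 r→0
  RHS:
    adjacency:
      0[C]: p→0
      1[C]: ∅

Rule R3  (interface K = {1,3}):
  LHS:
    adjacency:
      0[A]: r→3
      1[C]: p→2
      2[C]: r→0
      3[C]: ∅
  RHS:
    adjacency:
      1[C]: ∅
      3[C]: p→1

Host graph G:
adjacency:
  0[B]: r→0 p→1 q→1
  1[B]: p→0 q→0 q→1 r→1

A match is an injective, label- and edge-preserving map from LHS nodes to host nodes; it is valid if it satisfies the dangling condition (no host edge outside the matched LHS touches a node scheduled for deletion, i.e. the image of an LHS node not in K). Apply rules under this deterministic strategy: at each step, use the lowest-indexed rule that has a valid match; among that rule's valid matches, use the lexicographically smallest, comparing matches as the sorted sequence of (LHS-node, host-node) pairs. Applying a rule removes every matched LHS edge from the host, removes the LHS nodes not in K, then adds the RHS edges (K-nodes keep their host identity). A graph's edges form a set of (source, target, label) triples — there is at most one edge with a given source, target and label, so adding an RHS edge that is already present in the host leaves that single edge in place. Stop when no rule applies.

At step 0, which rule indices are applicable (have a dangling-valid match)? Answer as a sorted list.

Answer: [R0]

Rewrite trace:
R0: 2 valid matches — {0↦0, 1↦1}, {0↦1, 1↦0}
R1: no valid match — LHS pattern not found
R2: no valid match — LHS pattern not found
R3: no valid match — LHS pattern not found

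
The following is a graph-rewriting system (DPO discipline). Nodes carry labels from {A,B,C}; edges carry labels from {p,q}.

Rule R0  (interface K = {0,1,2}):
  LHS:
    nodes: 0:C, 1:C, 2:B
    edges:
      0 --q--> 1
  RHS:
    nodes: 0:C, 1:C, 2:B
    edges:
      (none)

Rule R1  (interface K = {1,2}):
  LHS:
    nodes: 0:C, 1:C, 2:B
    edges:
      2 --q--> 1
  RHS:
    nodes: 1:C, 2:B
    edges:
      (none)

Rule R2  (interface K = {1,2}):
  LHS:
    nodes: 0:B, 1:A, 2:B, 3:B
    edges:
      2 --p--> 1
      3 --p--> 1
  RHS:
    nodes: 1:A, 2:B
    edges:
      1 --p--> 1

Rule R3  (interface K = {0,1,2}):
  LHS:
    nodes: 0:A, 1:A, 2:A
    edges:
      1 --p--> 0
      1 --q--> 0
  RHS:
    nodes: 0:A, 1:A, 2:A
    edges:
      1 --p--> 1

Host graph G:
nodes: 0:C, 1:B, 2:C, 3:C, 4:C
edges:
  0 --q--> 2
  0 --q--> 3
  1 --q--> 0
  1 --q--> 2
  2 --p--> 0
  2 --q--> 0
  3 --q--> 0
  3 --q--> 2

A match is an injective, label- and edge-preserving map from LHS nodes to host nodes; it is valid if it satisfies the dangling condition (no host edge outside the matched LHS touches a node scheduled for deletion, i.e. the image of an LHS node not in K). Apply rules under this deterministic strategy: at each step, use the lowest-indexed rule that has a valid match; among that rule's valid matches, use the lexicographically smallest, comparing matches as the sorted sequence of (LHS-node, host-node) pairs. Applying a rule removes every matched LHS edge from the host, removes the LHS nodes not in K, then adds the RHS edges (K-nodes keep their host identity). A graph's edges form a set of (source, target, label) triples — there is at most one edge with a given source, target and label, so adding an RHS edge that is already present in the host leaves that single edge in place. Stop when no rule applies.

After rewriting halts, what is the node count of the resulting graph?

initial: |V|=5 |E|=8  E = 0-q->2 0-q->3 1-q->0 1-q->2 2-p->0 2-q->0 3-q->0 3-q->2
step 1: apply R0 at {0↦0, 1↦2, 2↦1}  → |V|=5 |E|=7  E = 0-q->3 1-q->0 1-q->2 2-p->0 2-q->0 3-q->0 3-q->2
step 2: apply R0 at {0↦0, 1↦3, 2↦1}  → |V|=5 |E|=6  E = 1-q->0 1-q->2 2-p->0 2-q->0 3-q->0 3-q->2
step 3: apply R0 at {0↦2, 1↦0, 2↦1}  → |V|=5 |E|=5  E = 1-q->0 1-q->2 2-p->0 3-q->0 3-q->2
step 4: apply R0 at {0↦3, 1↦0, 2↦1}  → |V|=5 |E|=4  E = 1-q->0 1-q->2 2-p->0 3-q->2
step 5: apply R0 at {0↦3, 1↦2, 2↦1}  → |V|=5 |E|=3  E = 1-q->0 1-q->2 2-p->0
step 6: apply R1 at {0↦3, 1↦0, 2↦1}  → |V|=4 |E|=2  E = 1-q->2 2-p->0
step 7: apply R1 at {0↦4, 1↦2, 2↦1}  → |V|=3 |E|=1  E = 2-p->0
final graph: no rule applies after step 7
NF nodes: {0:C, 1:B, 2:C}

Answer: 3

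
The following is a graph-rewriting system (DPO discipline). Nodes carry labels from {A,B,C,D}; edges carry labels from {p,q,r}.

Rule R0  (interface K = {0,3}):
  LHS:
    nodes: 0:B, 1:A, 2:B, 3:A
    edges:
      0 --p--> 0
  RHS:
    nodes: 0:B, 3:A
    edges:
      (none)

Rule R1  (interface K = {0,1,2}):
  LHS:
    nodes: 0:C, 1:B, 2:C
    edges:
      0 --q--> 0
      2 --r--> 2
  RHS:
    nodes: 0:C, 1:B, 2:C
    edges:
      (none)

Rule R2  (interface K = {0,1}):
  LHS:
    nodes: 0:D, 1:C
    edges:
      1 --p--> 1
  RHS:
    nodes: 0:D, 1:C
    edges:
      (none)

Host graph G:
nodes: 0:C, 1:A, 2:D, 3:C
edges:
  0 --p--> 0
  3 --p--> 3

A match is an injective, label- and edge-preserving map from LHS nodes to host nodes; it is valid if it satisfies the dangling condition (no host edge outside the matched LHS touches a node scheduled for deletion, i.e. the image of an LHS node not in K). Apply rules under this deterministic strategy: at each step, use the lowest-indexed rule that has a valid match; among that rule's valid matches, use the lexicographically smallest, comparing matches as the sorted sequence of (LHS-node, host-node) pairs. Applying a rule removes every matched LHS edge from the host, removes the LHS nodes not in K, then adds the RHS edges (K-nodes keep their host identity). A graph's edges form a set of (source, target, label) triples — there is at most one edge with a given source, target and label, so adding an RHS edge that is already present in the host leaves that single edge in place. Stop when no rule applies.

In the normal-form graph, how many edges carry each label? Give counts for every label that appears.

Answer: (no edges)

Steps:
[0] host  ⇒  4 nodes, 2 edges  {0-p->0 3-p->3}
[1] R2 @ {0↦2, 1↦0}  ⇒  4 nodes, 1 edges  {3-p->3}
[2] R2 @ {0↦2, 1↦3}  ⇒  4 nodes, 0 edges  {∅}
halt: no rule applies after step 2
NF edges: []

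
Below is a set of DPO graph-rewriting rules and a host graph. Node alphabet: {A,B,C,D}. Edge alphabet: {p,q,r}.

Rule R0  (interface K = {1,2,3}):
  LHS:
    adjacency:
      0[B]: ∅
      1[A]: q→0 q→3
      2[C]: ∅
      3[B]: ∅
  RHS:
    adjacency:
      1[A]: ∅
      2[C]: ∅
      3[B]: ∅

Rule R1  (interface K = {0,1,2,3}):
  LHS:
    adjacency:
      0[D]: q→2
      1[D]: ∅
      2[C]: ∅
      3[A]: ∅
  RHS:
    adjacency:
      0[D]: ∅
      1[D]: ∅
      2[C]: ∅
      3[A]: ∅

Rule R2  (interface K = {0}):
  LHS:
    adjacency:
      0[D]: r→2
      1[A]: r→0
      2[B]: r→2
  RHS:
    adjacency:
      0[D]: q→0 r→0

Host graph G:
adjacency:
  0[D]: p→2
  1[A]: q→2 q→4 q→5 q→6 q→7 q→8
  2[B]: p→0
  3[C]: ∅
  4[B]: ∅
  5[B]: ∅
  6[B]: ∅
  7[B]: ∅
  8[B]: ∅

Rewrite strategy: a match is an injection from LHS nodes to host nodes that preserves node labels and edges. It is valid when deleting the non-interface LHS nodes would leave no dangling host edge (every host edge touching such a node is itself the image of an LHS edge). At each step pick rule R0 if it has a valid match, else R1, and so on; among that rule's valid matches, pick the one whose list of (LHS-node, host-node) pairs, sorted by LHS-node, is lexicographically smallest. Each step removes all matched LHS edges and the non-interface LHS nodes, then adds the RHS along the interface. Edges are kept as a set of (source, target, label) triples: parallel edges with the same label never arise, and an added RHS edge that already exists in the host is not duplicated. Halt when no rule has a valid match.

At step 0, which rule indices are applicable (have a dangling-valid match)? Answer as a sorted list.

Answer: [R0]

Derivation:
R0: 25 valid matches — {0↦4, 1↦1, 2↦3, 3↦2}, {0↦4, 1↦1, 2↦3, 3↦5}, {0↦4, 1↦1, 2↦3, 3↦6} (+22 more)
R1: no valid match — LHS pattern not found
R2: no valid match — LHS pattern not found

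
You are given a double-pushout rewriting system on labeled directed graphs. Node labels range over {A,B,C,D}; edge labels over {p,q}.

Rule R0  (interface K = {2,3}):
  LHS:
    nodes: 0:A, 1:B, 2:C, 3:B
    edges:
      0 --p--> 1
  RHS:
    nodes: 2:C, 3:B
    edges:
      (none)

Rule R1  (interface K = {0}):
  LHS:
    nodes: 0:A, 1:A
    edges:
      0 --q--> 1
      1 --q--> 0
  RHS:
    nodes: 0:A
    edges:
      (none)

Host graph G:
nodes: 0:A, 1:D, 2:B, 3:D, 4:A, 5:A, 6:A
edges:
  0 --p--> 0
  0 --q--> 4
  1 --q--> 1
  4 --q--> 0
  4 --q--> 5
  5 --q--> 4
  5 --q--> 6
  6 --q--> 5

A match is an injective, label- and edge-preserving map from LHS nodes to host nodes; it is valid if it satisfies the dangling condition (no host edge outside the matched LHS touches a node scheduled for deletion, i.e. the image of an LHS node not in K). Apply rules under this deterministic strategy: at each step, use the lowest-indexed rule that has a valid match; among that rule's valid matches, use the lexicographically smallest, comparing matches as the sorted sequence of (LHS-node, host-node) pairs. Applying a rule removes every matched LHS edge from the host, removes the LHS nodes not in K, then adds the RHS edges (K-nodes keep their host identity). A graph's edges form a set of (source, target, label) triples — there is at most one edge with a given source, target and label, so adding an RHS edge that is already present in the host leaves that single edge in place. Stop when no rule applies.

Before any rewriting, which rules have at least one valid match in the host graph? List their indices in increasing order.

Answer: [R1]

Rewrite trace:
R0: no valid match — LHS pattern not found
R1: 1 valid match — {0↦5, 1↦6}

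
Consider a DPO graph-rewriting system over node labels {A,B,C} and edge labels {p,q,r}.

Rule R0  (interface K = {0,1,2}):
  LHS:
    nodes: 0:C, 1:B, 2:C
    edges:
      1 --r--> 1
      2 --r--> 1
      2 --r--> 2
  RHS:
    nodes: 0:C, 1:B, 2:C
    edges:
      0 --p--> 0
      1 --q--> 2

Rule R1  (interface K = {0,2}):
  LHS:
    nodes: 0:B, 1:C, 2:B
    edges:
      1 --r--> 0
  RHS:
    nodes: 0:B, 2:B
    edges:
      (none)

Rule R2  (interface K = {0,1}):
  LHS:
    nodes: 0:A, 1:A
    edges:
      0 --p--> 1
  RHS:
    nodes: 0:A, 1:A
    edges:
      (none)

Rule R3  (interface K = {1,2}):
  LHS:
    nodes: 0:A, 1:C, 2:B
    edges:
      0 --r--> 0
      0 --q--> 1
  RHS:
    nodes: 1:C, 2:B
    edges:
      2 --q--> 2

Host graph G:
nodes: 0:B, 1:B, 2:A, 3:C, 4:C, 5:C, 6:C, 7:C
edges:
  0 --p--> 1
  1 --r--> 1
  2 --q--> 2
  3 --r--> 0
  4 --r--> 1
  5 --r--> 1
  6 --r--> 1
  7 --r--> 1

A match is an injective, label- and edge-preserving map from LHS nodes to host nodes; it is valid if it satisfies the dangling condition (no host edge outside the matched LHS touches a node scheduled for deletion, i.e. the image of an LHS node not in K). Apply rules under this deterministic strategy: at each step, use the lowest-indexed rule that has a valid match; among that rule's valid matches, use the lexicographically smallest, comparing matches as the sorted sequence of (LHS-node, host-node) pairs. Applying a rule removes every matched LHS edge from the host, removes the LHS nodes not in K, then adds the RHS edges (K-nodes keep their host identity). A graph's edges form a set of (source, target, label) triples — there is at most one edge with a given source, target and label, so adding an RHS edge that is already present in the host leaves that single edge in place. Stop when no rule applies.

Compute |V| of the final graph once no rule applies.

[0] host  ⇒  8 nodes, 8 edges  {0-p->1 1-r->1 2-q->2 3-r->0 4-r->1 5-r->1 6-r->1 7-r->1}
[1] R1 @ {0↦0, 1↦3, 2↦1}  ⇒  7 nodes, 7 edges  {0-p->1 1-r->1 2-q->2 4-r->1 5-r->1 6-r->1 7-r->1}
[2] R1 @ {0↦1, 1↦4, 2↦0}  ⇒  6 nodes, 6 edges  {0-p->1 1-r->1 2-q->2 5-r->1 6-r->1 7-r->1}
[3] R1 @ {0↦1, 1↦5, 2↦0}  ⇒  5 nodes, 5 edges  {0-p->1 1-r->1 2-q->2 6-r->1 7-r->1}
[4] R1 @ {0↦1, 1↦6, 2↦0}  ⇒  4 nodes, 4 edges  {0-p->1 1-r->1 2-q->2 7-r->1}
[5] R1 @ {0↦1, 1↦7, 2↦0}  ⇒  3 nodes, 3 edges  {0-p->1 1-r->1 2-q->2}
normal form: no rule applies after step 5
NF nodes: {0:B, 1:B, 2:A}

Answer: 3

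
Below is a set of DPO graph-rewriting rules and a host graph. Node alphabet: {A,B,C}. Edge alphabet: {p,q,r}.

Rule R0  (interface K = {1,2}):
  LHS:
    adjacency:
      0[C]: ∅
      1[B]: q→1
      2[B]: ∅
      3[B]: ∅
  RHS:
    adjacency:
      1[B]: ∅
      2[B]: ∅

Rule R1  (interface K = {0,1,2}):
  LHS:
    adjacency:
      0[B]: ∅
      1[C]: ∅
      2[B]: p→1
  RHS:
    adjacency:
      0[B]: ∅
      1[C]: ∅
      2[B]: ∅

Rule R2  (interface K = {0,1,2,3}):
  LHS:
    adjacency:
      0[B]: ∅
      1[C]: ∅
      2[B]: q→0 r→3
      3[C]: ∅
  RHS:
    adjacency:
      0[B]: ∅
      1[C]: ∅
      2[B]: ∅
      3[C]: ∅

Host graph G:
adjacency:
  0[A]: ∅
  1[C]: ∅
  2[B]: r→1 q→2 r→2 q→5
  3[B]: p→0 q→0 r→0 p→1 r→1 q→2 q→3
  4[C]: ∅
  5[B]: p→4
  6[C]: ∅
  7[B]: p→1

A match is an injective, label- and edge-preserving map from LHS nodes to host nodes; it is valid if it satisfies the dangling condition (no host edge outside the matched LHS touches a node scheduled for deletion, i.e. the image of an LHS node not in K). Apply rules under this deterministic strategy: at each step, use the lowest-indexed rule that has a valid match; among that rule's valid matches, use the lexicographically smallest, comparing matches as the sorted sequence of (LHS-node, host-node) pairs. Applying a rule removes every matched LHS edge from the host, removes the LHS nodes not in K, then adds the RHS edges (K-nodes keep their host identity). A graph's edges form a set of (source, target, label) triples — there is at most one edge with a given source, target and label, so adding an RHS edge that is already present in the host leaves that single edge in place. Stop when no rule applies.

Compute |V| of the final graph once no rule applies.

start.  V:8 E:13  edges: 2-r->1 2-q->2 2-r->2 2-q->5 3-p->0 3-q->0 3-r->0 3-p->1 3-r->1 3-q->2 3-q->3 5-p->4 7-p->1
1. fire R1 via {0↦2, 1↦1, 2↦3}  →  V:8 E:12  edges: 2-r->1 2-q->2 2-r->2 2-q->5 3-p->0 3-q->0 3-r->0 3-r->1 3-q->2 3-q->3 5-p->4 7-p->1
2. fire R1 via {0↦2, 1↦1, 2↦7}  →  V:8 E:11  edges: 2-r->1 2-q->2 2-r->2 2-q->5 3-p->0 3-q->0 3-r->0 3-r->1 3-q->2 3-q->3 5-p->4
3. fire R0 via {0↦6, 1↦2, 2↦3, 3↦7}  →  V:6 E:10  edges: 2-r->1 2-r->2 2-q->5 3-p->0 3-q->0 3-r->0 3-r->1 3-q->2 3-q->3 5-p->4
4. fire R1 via {0↦2, 1↦4, 2↦5}  →  V:6 E:9  edges: 2-r->1 2-r->2 2-q->5 3-p->0 3-q->0 3-r->0 3-r->1 3-q->2 3-q->3
5. fire R2 via {0↦2, 1↦4, 2↦3, 3↦1}  →  V:6 E:7  edges: 2-r->1 2-r->2 2-q->5 3-p->0 3-q->0 3-r->0 3-q->3
6. fire R2 via {0↦5, 1↦4, 2↦2, 3↦1}  →  V:6 E:5  edges: 2-r->2 3-p->0 3-q->0 3-r->0 3-q->3
7. fire R0 via {0↦1, 1↦3, 2↦2, 3↦5}  →  V:4 E:4  edges: 2-r->2 3-p->0 3-q->0 3-r->0
normal form: no rule applies after step 7
NF nodes: {0:A, 2:B, 3:B, 4:C}

Answer: 4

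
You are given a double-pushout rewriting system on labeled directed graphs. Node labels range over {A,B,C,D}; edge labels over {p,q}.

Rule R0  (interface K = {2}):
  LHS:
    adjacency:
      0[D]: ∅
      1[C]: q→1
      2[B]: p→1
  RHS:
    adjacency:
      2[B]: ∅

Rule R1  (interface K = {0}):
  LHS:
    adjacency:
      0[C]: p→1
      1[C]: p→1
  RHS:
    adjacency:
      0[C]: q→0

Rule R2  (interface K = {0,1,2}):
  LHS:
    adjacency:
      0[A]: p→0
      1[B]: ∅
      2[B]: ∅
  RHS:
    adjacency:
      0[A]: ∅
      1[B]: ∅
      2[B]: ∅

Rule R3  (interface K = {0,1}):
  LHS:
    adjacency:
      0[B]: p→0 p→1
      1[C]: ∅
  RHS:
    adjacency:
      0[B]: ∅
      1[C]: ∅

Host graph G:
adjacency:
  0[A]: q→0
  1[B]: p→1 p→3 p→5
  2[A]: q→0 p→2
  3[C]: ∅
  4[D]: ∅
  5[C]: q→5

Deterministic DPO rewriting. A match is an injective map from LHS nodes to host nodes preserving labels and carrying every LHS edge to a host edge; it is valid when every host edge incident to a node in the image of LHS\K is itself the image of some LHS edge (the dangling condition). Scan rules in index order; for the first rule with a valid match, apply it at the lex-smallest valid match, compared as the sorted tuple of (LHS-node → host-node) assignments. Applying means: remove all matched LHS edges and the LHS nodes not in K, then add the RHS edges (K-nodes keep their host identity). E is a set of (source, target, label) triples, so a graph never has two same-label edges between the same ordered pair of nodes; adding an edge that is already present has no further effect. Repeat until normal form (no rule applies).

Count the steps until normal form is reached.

Answer: 2

Rewrite trace:
start.  V:6 E:7  edges: 0-q->0 1-p->1 1-p->3 1-p->5 2-q->0 2-p->2 5-q->5
1. fire R0 via {0↦4, 1↦5, 2↦1}  →  V:4 E:5  edges: 0-q->0 1-p->1 1-p->3 2-q->0 2-p->2
2. fire R3 via {0↦1, 1↦3}  →  V:4 E:3  edges: 0-q->0 2-q->0 2-p->2
normal form: no rule applies after step 2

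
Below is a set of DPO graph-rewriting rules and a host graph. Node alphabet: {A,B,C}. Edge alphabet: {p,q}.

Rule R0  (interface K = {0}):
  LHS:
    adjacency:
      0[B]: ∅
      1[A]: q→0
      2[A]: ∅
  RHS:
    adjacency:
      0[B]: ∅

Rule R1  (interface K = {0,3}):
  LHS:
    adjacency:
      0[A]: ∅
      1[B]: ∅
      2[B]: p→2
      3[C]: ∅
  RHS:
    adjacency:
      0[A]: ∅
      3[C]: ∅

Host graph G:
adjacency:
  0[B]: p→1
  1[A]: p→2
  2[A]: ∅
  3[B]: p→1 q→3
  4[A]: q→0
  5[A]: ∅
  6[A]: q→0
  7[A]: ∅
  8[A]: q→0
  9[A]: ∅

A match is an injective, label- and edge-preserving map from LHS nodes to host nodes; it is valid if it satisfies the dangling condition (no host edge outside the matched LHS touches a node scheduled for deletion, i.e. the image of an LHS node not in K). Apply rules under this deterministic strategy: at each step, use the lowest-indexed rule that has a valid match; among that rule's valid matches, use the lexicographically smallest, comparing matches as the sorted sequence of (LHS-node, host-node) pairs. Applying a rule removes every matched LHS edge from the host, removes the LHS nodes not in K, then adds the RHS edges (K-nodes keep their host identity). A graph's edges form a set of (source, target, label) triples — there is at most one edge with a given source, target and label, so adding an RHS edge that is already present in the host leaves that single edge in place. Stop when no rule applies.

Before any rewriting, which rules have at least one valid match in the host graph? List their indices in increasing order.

Answer: [R0]

Steps:
R0: 9 valid matches — {0↦0, 1↦4, 2↦5}, {0↦0, 1↦4, 2↦7}, {0↦0, 1↦4, 2↦9} (+6 more)
R1: no valid match — LHS pattern not found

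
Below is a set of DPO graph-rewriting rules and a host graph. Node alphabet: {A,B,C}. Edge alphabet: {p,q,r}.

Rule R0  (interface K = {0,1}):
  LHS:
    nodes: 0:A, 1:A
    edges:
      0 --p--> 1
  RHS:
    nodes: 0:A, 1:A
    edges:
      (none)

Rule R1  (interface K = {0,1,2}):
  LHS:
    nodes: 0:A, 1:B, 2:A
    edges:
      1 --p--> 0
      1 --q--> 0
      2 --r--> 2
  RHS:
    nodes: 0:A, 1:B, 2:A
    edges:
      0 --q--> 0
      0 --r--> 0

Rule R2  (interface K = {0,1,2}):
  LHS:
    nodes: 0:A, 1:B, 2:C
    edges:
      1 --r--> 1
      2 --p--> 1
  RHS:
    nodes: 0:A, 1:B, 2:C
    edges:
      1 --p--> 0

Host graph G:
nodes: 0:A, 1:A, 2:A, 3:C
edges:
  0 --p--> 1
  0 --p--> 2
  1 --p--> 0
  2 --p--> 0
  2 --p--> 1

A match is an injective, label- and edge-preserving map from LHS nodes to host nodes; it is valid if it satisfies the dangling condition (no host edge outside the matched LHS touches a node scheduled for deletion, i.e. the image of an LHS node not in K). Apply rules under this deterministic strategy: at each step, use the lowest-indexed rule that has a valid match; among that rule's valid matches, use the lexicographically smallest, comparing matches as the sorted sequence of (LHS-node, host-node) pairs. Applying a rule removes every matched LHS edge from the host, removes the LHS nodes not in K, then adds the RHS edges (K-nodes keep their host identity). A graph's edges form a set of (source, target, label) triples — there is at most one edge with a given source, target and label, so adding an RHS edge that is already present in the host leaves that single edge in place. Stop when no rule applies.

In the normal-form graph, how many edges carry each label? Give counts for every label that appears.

Answer: (no edges)

Rewrite trace:
[0] host  ⇒  4 nodes, 5 edges  {0-p->1 0-p->2 1-p->0 2-p->0 2-p->1}
[1] R0 @ {0↦0, 1↦1}  ⇒  4 nodes, 4 edges  {0-p->2 1-p->0 2-p->0 2-p->1}
[2] R0 @ {0↦0, 1↦2}  ⇒  4 nodes, 3 edges  {1-p->0 2-p->0 2-p->1}
[3] R0 @ {0↦1, 1↦0}  ⇒  4 nodes, 2 edges  {2-p->0 2-p->1}
[4] R0 @ {0↦2, 1↦0}  ⇒  4 nodes, 1 edges  {2-p->1}
[5] R0 @ {0↦2, 1↦1}  ⇒  4 nodes, 0 edges  {∅}
normal form: no rule applies after step 5
NF edges: []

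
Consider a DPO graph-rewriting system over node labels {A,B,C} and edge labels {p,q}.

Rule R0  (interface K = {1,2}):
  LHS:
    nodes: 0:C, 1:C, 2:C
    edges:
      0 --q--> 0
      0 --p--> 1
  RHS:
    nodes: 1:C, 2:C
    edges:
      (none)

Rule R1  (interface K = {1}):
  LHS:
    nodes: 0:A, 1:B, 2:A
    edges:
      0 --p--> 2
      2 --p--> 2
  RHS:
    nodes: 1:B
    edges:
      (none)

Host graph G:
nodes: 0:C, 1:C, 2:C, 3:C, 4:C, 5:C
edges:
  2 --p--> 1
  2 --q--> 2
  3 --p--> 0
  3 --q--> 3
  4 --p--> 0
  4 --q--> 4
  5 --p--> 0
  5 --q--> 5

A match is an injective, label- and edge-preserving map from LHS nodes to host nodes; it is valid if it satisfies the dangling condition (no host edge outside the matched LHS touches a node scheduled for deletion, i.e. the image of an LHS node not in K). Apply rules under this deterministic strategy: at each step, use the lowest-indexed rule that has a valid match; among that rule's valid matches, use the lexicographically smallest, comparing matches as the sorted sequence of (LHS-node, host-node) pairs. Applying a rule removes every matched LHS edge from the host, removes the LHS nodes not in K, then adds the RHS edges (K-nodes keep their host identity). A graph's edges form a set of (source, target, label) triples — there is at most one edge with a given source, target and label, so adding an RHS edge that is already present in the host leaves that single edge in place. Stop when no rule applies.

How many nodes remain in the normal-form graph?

[0] host  ⇒  6 nodes, 8 edges  {2-p->1 2-q->2 3-p->0 3-q->3 4-p->0 4-q->4 5-p->0 5-q->5}
[1] R0 @ {0↦2, 1↦1, 2↦0}  ⇒  5 nodes, 6 edges  {3-p->0 3-q->3 4-p->0 4-q->4 5-p->0 5-q->5}
[2] R0 @ {0↦3, 1↦0, 2↦1}  ⇒  4 nodes, 4 edges  {4-p->0 4-q->4 5-p->0 5-q->5}
[3] R0 @ {0↦4, 1↦0, 2↦1}  ⇒  3 nodes, 2 edges  {5-p->0 5-q->5}
[4] R0 @ {0↦5, 1↦0, 2↦1}  ⇒  2 nodes, 0 edges  {∅}
halt: no rule applies after step 4
NF nodes: {0:C, 1:C}

Answer: 2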